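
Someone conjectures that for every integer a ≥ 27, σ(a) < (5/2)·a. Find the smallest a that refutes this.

A counterexample is any integer a ≥ 27 such that the claim fails; we check each in order.
The first 9 eligible values, up to a = 35, all satisfy the conclusion.
a = 36: σ(36) = 91; 91 ≥ 90.
So a = 36 is the smallest counterexample.

a = 36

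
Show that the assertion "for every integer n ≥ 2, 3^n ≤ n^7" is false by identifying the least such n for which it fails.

n = 19

Check each integer n ≥ 2 in order until 3^n > n^7.
The first 17 eligible values, up to n = 18, all satisfy the conclusion.
n = 19: 3^n = 1162261467 and n^7 = 893871739, so 1162261467 > 893871739.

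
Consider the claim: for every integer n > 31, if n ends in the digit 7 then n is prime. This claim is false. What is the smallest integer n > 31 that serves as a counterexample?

Check each integer n > 31 in order until n ends in the digit 7 but n is not prime.
n = 37: 37 ends in 7 and is prime.
n = 47: 47 ends in 7 and is prime.
n = 57: 57 ends in 7; 57 = 3 × 19, composite.

n = 57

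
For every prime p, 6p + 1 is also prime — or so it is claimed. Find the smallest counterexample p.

The first 7 eligible values, up to p = 17, all satisfy the conclusion.
p = 19: 6p + 1 = 115 = 5 × 23, not prime.
Thus p = 19 disproves the claim, and no smaller p works.

p = 19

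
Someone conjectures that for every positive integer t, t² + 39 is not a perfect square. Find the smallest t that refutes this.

The first 4 eligible values, up to t = 4, all satisfy the conclusion.
t = 5: 5² + 39 = 64 = 8², a perfect square.
So t = 5 is the smallest counterexample.

t = 5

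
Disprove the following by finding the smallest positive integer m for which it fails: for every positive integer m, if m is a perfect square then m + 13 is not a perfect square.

The first 5 eligible values, up to m = 25, all satisfy the conclusion.
m = 36: 36 = 6² and 36 + 13 = 49 = 7².

m = 36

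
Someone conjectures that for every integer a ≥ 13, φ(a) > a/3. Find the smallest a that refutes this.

Check each integer a ≥ 13 in order until the claim fails.
The first 5 eligible values, up to a = 17, all satisfy the conclusion.
a = 18: φ(18) = 6 and 18/3 = 6, so φ(18) ≤ 18/3.
So a = 18 is the smallest counterexample.

a = 18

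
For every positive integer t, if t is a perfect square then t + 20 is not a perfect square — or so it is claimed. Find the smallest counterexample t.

t = 1: 1 + 20 = 21, not a perfect square.
t = 4: 4 + 20 = 24, not a perfect square.
t = 9: 9 + 20 = 29, not a perfect square.
t = 16: 16 = 4² and 16 + 20 = 36 = 6².
Thus t = 16 disproves the claim, and no smaller t works.

t = 16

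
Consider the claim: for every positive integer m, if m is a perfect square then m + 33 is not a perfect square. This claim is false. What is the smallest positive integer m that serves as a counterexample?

m = 1: 1 + 33 = 34, not a perfect square.
m = 4: 4 + 33 = 37, not a perfect square.
m = 9: 9 + 33 = 42, not a perfect square.
m = 16: 16 = 4² and 16 + 33 = 49 = 7².

m = 16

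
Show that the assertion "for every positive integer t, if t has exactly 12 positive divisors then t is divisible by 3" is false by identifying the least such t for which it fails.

For t = 60, 72, 84, 90, 96, 108, 126, 132 the conclusion holds.
t = 140: τ(140) = 12; 140 mod 3 = 2.

t = 140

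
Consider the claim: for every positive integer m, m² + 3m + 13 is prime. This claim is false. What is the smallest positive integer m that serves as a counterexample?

m = 9

Check each positive integer m in order until m² + 3m + 13 is not prime.
The first 8 eligible values, up to m = 8, all satisfy the conclusion.
m = 9: m² + 3m + 13 = 121 = 11 × 11, composite.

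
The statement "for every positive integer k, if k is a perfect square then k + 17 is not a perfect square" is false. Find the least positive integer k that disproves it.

Check each positive integer k in order until k is a perfect square but k + 17 is a perfect square.
For k = 1, 4, 9, 16, 25, 36, 49 the conclusion holds.
k = 64: 64 = 8² and 64 + 17 = 81 = 9².

k = 64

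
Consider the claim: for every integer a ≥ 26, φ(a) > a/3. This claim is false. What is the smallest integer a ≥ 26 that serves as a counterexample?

a = 30

A counterexample is any integer a ≥ 26 such that the claim fails; we check each in order.
a = 26: φ(26) = 12 and 26/3 = 26/3, so φ(26) > 26/3.
a = 27: φ(27) = 18 and 27/3 = 9, so φ(27) > 27/3.
a = 28: φ(28) = 12 and 28/3 = 28/3, so φ(28) > 28/3.
a = 29: φ(29) = 28 and 29/3 = 29/3, so φ(29) > 29/3.
a = 30: φ(30) = 8 and 30/3 = 10, so φ(30) ≤ 30/3.
Hence a = 30 is a counterexample.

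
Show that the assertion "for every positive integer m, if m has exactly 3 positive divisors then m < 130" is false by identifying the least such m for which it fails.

m = 169

A counterexample is any positive integer m such that m has exactly 3 positive divisors but the claim fails; we check each in order.
m = 4: τ(4) = 3; 4 < 130.
m = 9: τ(9) = 3; 9 < 130.
m = 25: τ(25) = 3; 25 < 130.
m = 49: τ(49) = 3; 49 < 130.
m = 121: τ(121) = 3; 121 < 130.
m = 169: τ(169) = 3; 169 ≥ 130.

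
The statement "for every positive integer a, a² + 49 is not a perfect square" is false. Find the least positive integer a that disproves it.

a = 24

We need the least positive integer a for which a² + 49 is a perfect square.
For a = 1, 2, 3, 4, …, 21, 22, 23 the conclusion holds.
a = 24: 24² + 49 = 625 = 25², a perfect square.
So a = 24 is the smallest counterexample.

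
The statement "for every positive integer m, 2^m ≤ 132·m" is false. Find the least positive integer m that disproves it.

m = 11

A counterexample is any positive integer m such that 2^m > 132·m; we check each in order.
The first 10 eligible values, up to m = 10, all satisfy the conclusion.
m = 11: 2^m = 2048 and 132·m = 1452, so 2048 > 1452.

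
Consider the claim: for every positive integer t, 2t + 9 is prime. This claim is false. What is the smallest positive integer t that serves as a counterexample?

t = 1: 2t + 9 = 11, prime.
t = 2: 2t + 9 = 13, prime.
t = 3: 2t + 9 = 15 = 3 × 5, composite.
So t = 3 is the smallest counterexample.

t = 3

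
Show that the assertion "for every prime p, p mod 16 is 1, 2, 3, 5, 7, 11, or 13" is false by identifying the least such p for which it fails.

p = 31

Check each prime p in order until the claim fails.
For p = 2, 3, 5, 7, 11, 13, 17, 19, 23, 29 the conclusion holds.
p = 31: 31 mod 16 = 15 — not in {1, 2, 3, 5, 7, 11, 13}.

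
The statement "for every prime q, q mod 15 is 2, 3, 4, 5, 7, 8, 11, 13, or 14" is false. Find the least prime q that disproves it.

We need the least prime q for which the claim fails.
For q = 2, 3, 5, 7, 11, 13, 17, 19, 23, 29 the conclusion holds.
q = 31: 31 mod 15 = 1 — not in {2, 3, 4, 5, 7, 8, 11, 13, 14}.
Thus q = 31 disproves the claim, and no smaller q works.

q = 31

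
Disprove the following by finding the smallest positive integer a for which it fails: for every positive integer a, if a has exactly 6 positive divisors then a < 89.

a = 92

The first 13 eligible values, up to a = 76, all satisfy the conclusion.
a = 92: τ(92) = 6; 92 ≥ 89.
So a = 92 is the smallest counterexample.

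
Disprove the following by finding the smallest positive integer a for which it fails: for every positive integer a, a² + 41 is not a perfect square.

For a = 1, 2, 3, 4, …, 17, 18, 19 the conclusion holds.
a = 20: 20² + 41 = 441 = 21², a perfect square.
Thus a = 20 disproves the claim, and no smaller a works.

a = 20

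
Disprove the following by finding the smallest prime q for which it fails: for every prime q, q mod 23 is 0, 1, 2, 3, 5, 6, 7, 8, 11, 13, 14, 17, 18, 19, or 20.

A counterexample is any prime q such that the claim fails; we check each in order.
For q = 2, 3, 5, 7, …, 47, 53, 59 the conclusion holds.
q = 61: 61 mod 23 = 15 — not in {0, 1, 2, 3, 5, 6, 7, 8, 11, 13, 14, 17, 18, 19, 20}.

q = 61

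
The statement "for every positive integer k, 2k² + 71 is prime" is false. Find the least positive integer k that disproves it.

For k = 1, 2, 3, 4 the conclusion holds.
k = 5: 2k² + 71 = 121 = 11 × 11, composite.

k = 5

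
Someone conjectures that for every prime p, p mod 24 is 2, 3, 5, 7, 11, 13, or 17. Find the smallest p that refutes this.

Check each prime p in order until the claim fails.
The first 7 eligible values, up to p = 17, all satisfy the conclusion.
p = 19: 19 mod 24 = 19 — not in {2, 3, 5, 7, 11, 13, 17}.

p = 19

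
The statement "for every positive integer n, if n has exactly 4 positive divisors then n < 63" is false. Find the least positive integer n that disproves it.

n = 65

A counterexample is any positive integer n such that n has exactly 4 positive divisors but the claim fails; we check each in order.
The first 20 eligible values, up to n = 62, all satisfy the conclusion.
n = 65: τ(65) = 4; 65 ≥ 63.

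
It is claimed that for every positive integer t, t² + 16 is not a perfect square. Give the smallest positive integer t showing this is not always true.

t = 3

For t = 1, 2 the conclusion holds.
t = 3: 3² + 16 = 25 = 5², a perfect square.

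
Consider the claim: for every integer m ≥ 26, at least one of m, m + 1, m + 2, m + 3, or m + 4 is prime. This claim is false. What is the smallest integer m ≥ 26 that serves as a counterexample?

m = 32

A counterexample is any integer m ≥ 26 such that m, m + 1, m + 2, m + 3, m + 4 are all composite; we check each in order.
The first 6 eligible values, up to m = 31, all satisfy the conclusion.
m = 32: 32 = 2 × 16; 33 = 3 × 11; 34 = 2 × 17; 35 = 5 × 7; 36 = 2 × 18 — all composite.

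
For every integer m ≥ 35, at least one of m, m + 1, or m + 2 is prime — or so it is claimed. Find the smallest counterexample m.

m = 38

A counterexample is any integer m ≥ 35 such that m, m + 1, m + 2 are all composite; we check each in order.
m = 35: 37 is prime.
m = 36: 37 is prime.
m = 37: 37 is prime.
m = 38: 38 = 2 × 19; 39 = 3 × 13; 40 = 2 × 20 — all composite.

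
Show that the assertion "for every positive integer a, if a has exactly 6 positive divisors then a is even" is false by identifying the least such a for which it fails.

a = 12: divisors of 12: 1, 2, 3, 4, 6, 12; 12 is even.
a = 18: divisors of 18: 1, 2, 3, 6, 9, 18; 18 is even.
a = 20: divisors of 20: 1, 2, 4, 5, 10, 20; 20 is even.
a = 28: divisors of 28: 1, 2, 4, 7, 14, 28; 28 is even.
a = 32: divisors of 32: 1, 2, 4, 8, 16, 32; 32 is even.
a = 44: divisors of 44: 1, 2, 4, 11, 22, 44; 44 is even.
a = 45: divisors of 45: 1, 3, 5, 9, 15, 45; 45 is odd.
So a = 45 is the smallest counterexample.

a = 45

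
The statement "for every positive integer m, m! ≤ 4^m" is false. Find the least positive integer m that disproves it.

The first 8 eligible values, up to m = 8, all satisfy the conclusion.
m = 9: m! = 362880 and 4^m = 262144, so 362880 > 262144.
So m = 9 is the smallest counterexample.

m = 9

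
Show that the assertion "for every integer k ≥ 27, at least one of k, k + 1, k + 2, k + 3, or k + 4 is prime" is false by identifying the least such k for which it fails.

Check each integer k ≥ 27 in order until k, k + 1, k + 2, k + 3, k + 4 are all composite.
k = 27: 29 is prime.
k = 28: 29 is prime.
k = 29: 29 is prime.
k = 30: 31 is prime.
k = 31: 31 is prime.
k = 32: 32 = 2 × 16; 33 = 3 × 11; 34 = 2 × 17; 35 = 5 × 7; 36 = 2 × 18 — all composite.
Hence k = 32 is a counterexample.

k = 32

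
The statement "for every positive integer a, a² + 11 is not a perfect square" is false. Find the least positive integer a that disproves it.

a = 5

A counterexample is any positive integer a such that a² + 11 is a perfect square; we check each in order.
The first 4 eligible values, up to a = 4, all satisfy the conclusion.
a = 5: 5² + 11 = 36 = 6², a perfect square.
Thus a = 5 disproves the claim, and no smaller a works.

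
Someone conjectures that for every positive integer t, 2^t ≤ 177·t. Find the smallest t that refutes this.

t = 11

The first 10 eligible values, up to t = 10, all satisfy the conclusion.
t = 11: 2^t = 2048 and 177·t = 1947, so 2048 > 1947.
Thus t = 11 disproves the claim, and no smaller t works.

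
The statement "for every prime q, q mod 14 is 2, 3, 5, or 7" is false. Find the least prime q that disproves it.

q = 11

We need the least prime q for which the claim fails.
The first 4 eligible values, up to q = 7, all satisfy the conclusion.
q = 11: 11 mod 14 = 11 — not in {2, 3, 5, 7}.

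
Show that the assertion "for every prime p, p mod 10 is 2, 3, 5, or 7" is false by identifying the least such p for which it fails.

A counterexample is any prime p such that the claim fails; we check each in order.
p = 2: 2 mod 10 = 2.
p = 3: 3 mod 10 = 3.
p = 5: 5 mod 10 = 5.
p = 7: 7 mod 10 = 7.
p = 11: 11 mod 10 = 1 — not in {2, 3, 5, 7}.

p = 11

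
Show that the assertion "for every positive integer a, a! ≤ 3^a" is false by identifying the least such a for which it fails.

a = 7

We need the least positive integer a for which a! > 3^a.
The first 6 eligible values, up to a = 6, all satisfy the conclusion.
a = 7: a! = 5040 and 3^a = 2187, so 5040 > 2187.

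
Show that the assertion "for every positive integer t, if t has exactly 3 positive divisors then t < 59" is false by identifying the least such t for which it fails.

We need the least positive integer t for which t has exactly 3 positive divisors but the claim fails.
The first 4 eligible values, up to t = 49, all satisfy the conclusion.
t = 121: τ(121) = 3; 121 ≥ 59.

t = 121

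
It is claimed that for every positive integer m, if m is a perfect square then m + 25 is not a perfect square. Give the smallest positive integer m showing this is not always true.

m = 144

The first 11 eligible values, up to m = 121, all satisfy the conclusion.
m = 144: 144 = 12² and 144 + 25 = 169 = 13².
Thus m = 144 disproves the claim, and no smaller m works.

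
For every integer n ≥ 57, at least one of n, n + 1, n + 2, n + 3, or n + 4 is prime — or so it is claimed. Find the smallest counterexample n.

n = 62

We need the least integer n ≥ 57 for which n, n + 1, n + 2, n + 3, n + 4 are all composite.
The first 5 eligible values, up to n = 61, all satisfy the conclusion.
n = 62: 62 = 2 × 31; 63 = 3 × 21; 64 = 2 × 32; 65 = 5 × 13; 66 = 2 × 33 — all composite.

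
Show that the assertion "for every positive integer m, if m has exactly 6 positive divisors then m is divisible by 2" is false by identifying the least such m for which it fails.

Check each positive integer m in order until m has exactly 6 positive divisors but m is not divisible by 2.
The first 6 eligible values, up to m = 44, all satisfy the conclusion.
m = 45: τ(45) = 6; 45 mod 2 = 1.
So m = 45 is the smallest counterexample.

m = 45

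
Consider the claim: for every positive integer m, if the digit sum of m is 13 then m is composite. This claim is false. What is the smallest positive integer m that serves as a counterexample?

m = 67

A counterexample is any positive integer m such that the digit sum of m is 13 but m is prime; we check each in order.
For m = 49, 58 the conclusion holds.
m = 67: digit sum 13; 67 is prime, not composite.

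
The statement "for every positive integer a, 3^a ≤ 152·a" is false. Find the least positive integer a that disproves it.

The first 6 eligible values, up to a = 6, all satisfy the conclusion.
a = 7: 3^a = 2187 and 152·a = 1064, so 2187 > 1064.
So a = 7 is the smallest counterexample.

a = 7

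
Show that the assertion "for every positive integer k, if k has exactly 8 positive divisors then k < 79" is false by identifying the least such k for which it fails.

k = 88

A counterexample is any positive integer k such that k has exactly 8 positive divisors but the claim fails; we check each in order.
The first 9 eligible values, up to k = 78, all satisfy the conclusion.
k = 88: τ(88) = 8; 88 ≥ 79.
So k = 88 is the smallest counterexample.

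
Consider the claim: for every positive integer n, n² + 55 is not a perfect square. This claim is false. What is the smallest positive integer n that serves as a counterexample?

n = 3

A counterexample is any positive integer n such that n² + 55 is a perfect square; we check each in order.
n = 1: 1² + 55 = 56, not a perfect square.
n = 2: 2² + 55 = 59, not a perfect square.
n = 3: 3² + 55 = 64 = 8², a perfect square.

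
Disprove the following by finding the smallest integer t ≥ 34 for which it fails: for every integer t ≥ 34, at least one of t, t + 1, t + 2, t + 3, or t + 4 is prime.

Check each integer t ≥ 34 in order until t, t + 1, t + 2, t + 3, t + 4 are all composite.
For t = 34, 35, 36, 37, …, 45, 46, 47 the conclusion holds.
t = 48: 48 = 2 × 24; 49 = 7 × 7; 50 = 2 × 25; 51 = 3 × 17; 52 = 2 × 26 — all composite.
Hence t = 48 is a counterexample.

t = 48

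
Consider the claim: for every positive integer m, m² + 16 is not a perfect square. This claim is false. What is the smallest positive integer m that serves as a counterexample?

m = 3

We need the least positive integer m for which m² + 16 is a perfect square.
m = 1: 1² + 16 = 17, not a perfect square.
m = 2: 2² + 16 = 20, not a perfect square.
m = 3: 3² + 16 = 25 = 5², a perfect square.
Hence m = 3 is a counterexample.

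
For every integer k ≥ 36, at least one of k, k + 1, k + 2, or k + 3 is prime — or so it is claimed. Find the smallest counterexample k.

k = 48

Check each integer k ≥ 36 in order until k, k + 1, k + 2, k + 3 are all composite.
The first 12 eligible values, up to k = 47, all satisfy the conclusion.
k = 48: 48 = 2 × 24; 49 = 7 × 7; 50 = 2 × 25; 51 = 3 × 17 — all composite.
Thus k = 48 disproves the claim, and no smaller k works.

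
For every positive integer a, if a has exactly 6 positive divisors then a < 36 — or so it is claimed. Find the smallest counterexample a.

a = 44

Check each positive integer a in order until a has exactly 6 positive divisors but the claim fails.
The first 5 eligible values, up to a = 32, all satisfy the conclusion.
a = 44: τ(44) = 6; 44 ≥ 36.
Hence a = 44 is a counterexample.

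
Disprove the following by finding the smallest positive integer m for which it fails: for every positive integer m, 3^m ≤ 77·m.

Check each positive integer m in order until 3^m > 77·m.
m = 1: 3^m = 3 and 77·m = 77, so 3 ≤ 77.
m = 2: 3^m = 9 and 77·m = 154, so 9 ≤ 154.
m = 3: 3^m = 27 and 77·m = 231, so 27 ≤ 231.
m = 4: 3^m = 81 and 77·m = 308, so 81 ≤ 308.
m = 5: 3^m = 243 and 77·m = 385, so 243 ≤ 385.
m = 6: 3^m = 729 and 77·m = 462, so 729 > 462.

m = 6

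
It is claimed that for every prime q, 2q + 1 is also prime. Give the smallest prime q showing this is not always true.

q = 7

q = 2: 2q + 1 = 5, prime.
q = 3: 2q + 1 = 7, prime.
q = 5: 2q + 1 = 11, prime.
q = 7: 2q + 1 = 15 = 3 × 5, not prime.
So q = 7 is the smallest counterexample.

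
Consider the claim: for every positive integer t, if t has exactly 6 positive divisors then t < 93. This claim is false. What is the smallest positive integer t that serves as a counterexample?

Check each positive integer t in order until t has exactly 6 positive divisors but the claim fails.
For t = 12, 18, 20, 28, …, 75, 76, 92 the conclusion holds.
t = 98: τ(98) = 6; 98 ≥ 93.

t = 98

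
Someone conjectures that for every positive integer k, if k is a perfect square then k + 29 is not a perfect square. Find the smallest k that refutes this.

We need the least positive integer k for which k is a perfect square but k + 29 is a perfect square.
The first 13 eligible values, up to k = 169, all satisfy the conclusion.
k = 196: 196 = 14² and 196 + 29 = 225 = 15².

k = 196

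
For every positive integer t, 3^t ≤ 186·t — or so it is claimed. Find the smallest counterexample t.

A counterexample is any positive integer t such that 3^t > 186·t; we check each in order.
For t = 1, 2, 3, 4, 5, 6 the conclusion holds.
t = 7: 3^t = 2187 and 186·t = 1302, so 2187 > 1302.

t = 7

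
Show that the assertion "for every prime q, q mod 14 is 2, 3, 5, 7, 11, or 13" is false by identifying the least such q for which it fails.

q = 2: 2 mod 14 = 2.
q = 3: 3 mod 14 = 3.
q = 5: 5 mod 14 = 5.
q = 7: 7 mod 14 = 7.
q = 11: 11 mod 14 = 11.
q = 13: 13 mod 14 = 13.
q = 17: 17 mod 14 = 3.
q = 19: 19 mod 14 = 5.
q = 23: 23 mod 14 = 9 — not in {2, 3, 5, 7, 11, 13}.
Thus q = 23 disproves the claim, and no smaller q works.

q = 23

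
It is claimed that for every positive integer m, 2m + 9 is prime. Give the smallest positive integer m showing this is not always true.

m = 3

m = 1: 2m + 9 = 11, prime.
m = 2: 2m + 9 = 13, prime.
m = 3: 2m + 9 = 15 = 3 × 5, composite.
Thus m = 3 disproves the claim, and no smaller m works.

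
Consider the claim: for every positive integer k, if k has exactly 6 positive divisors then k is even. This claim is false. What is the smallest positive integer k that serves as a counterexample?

Check each positive integer k in order until k has exactly 6 positive divisors but k is odd.
For k = 12, 18, 20, 28, 32, 44 the conclusion holds.
k = 45: divisors of 45: 1, 3, 5, 9, 15, 45; 45 is odd.

k = 45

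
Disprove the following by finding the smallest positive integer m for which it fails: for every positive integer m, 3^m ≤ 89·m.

The first 5 eligible values, up to m = 5, all satisfy the conclusion.
m = 6: 3^m = 729 and 89·m = 534, so 729 > 534.

m = 6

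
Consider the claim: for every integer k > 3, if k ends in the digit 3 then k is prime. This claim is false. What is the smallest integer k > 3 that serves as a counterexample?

Check each integer k > 3 in order until k ends in the digit 3 but k is not prime.
For k = 13, 23 the conclusion holds.
k = 33: 33 ends in 3; 33 = 3 × 11, composite.
Thus k = 33 disproves the claim, and no smaller k works.

k = 33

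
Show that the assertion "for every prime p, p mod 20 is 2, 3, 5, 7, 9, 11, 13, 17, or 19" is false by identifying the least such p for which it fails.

p = 41

We need the least prime p for which the claim fails.
For p = 2, 3, 5, 7, …, 29, 31, 37 the conclusion holds.
p = 41: 41 mod 20 = 1 — not in {2, 3, 5, 7, 9, 11, 13, 17, 19}.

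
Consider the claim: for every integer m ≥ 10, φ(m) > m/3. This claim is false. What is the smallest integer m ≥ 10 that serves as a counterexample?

We need the least integer m ≥ 10 for which the claim fails.
For m = 10, 11 the conclusion holds.
m = 12: φ(12) = 4 and 12/3 = 4, so φ(12) ≤ 12/3.

m = 12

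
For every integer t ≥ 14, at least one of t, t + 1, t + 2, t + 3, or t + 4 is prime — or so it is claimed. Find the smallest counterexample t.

Check each integer t ≥ 14 in order until t, t + 1, t + 2, t + 3, t + 4 are all composite.
For t = 14, 15, 16, 17, 18, 19, 20, 21, 22, 23 the conclusion holds.
t = 24: 24 = 2 × 12; 25 = 5 × 5; 26 = 2 × 13; 27 = 3 × 9; 28 = 2 × 14 — all composite.

t = 24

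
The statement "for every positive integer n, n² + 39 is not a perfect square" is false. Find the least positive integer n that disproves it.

n = 5

Check each positive integer n in order until n² + 39 is a perfect square.
For n = 1, 2, 3, 4 the conclusion holds.
n = 5: 5² + 39 = 64 = 8², a perfect square.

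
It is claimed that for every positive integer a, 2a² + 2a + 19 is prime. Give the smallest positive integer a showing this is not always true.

Check each positive integer a in order until 2a² + 2a + 19 is not prime.
The first 17 eligible values, up to a = 17, all satisfy the conclusion.
a = 18: 2a² + 2a + 19 = 703 = 19 × 37, composite.

a = 18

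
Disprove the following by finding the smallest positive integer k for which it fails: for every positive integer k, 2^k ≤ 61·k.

Check each positive integer k in order until 2^k > 61·k.
For k = 1, 2, 3, 4, 5, 6, 7, 8, 9 the conclusion holds.
k = 10: 2^k = 1024 and 61·k = 610, so 1024 > 610.

k = 10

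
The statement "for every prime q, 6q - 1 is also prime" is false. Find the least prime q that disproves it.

A counterexample is any prime q such that 6q - 1 is not prime; we check each in order.
q = 2: 6q - 1 = 11, prime.
q = 3: 6q - 1 = 17, prime.
q = 5: 6q - 1 = 29, prime.
q = 7: 6q - 1 = 41, prime.
q = 11: 6q - 1 = 65 = 5 × 13, not prime.

q = 11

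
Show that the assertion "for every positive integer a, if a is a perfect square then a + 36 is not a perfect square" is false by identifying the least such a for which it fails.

a = 1: 1 + 36 = 37, not a perfect square.
a = 4: 4 + 36 = 40, not a perfect square.
a = 9: 9 + 36 = 45, not a perfect square.
a = 16: 16 + 36 = 52, not a perfect square.
a = 25: 25 + 36 = 61, not a perfect square.
a = 36: 36 + 36 = 72, not a perfect square.
a = 49: 49 + 36 = 85, not a perfect square.
a = 64: 64 = 8² and 64 + 36 = 100 = 10².
Thus a = 64 disproves the claim, and no smaller a works.

a = 64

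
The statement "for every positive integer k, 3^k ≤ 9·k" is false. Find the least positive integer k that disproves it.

We need the least positive integer k for which 3^k > 9·k.
k = 1: 3^k = 3 and 9·k = 9, so 3 ≤ 9.
k = 2: 3^k = 9 and 9·k = 18, so 9 ≤ 18.
k = 3: 3^k = 27 and 9·k = 27, so 27 ≤ 27.
k = 4: 3^k = 81 and 9·k = 36, so 81 > 36.

k = 4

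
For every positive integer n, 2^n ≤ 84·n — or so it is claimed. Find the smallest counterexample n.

n = 10

For n = 1, 2, 3, 4, 5, 6, 7, 8, 9 the conclusion holds.
n = 10: 2^n = 1024 and 84·n = 840, so 1024 > 840.
So n = 10 is the smallest counterexample.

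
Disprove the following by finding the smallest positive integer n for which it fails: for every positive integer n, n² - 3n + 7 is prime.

The first 5 eligible values, up to n = 5, all satisfy the conclusion.
n = 6: n² - 3n + 7 = 25 = 5 × 5, composite.
Thus n = 6 disproves the claim, and no smaller n works.

n = 6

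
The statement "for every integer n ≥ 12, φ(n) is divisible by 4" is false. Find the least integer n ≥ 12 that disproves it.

We need the least integer n ≥ 12 for which φ(n) is not divisible by 4.
n = 12: φ(12) = 4; 4 mod 4 = 0.
n = 13: φ(13) = 12; 12 mod 4 = 0.
n = 14: φ(14) = 6; 6 mod 4 = 2.
Hence n = 14 is a counterexample.

n = 14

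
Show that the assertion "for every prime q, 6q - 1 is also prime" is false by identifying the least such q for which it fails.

Check each prime q in order until 6q - 1 is not prime.
For q = 2, 3, 5, 7 the conclusion holds.
q = 11: 6q - 1 = 65 = 5 × 13, not prime.

q = 11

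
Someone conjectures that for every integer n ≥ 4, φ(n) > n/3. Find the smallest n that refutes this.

A counterexample is any integer n ≥ 4 such that the claim fails; we check each in order.
For n = 4, 5 the conclusion holds.
n = 6: φ(6) = 2 and 6/3 = 2, so φ(6) ≤ 6/3.
Thus n = 6 disproves the claim, and no smaller n works.

n = 6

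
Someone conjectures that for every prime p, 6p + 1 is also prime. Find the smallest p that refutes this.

p = 19

We need the least prime p for which 6p + 1 is not prime.
The first 7 eligible values, up to p = 17, all satisfy the conclusion.
p = 19: 6p + 1 = 115 = 5 × 23, not prime.
Hence p = 19 is a counterexample.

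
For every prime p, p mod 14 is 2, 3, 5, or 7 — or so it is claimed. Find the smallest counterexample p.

We need the least prime p for which the claim fails.
For p = 2, 3, 5, 7 the conclusion holds.
p = 11: 11 mod 14 = 11 — not in {2, 3, 5, 7}.
So p = 11 is the smallest counterexample.

p = 11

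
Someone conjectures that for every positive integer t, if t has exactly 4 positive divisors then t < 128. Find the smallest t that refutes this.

The first 40 eligible values, up to t = 125, all satisfy the conclusion.
t = 129: τ(129) = 4; 129 ≥ 128.
Hence t = 129 is a counterexample.

t = 129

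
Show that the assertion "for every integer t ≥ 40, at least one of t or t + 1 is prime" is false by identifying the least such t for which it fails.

t = 44

For t = 40, 41, 42, 43 the conclusion holds.
t = 44: 44 = 2 × 22; 45 = 3 × 15 — both composite.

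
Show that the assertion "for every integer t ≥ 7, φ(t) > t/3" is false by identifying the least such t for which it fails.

t = 12

We need the least integer t ≥ 7 for which the claim fails.
The first 5 eligible values, up to t = 11, all satisfy the conclusion.
t = 12: φ(12) = 4 and 12/3 = 4, so φ(12) ≤ 12/3.
Hence t = 12 is a counterexample.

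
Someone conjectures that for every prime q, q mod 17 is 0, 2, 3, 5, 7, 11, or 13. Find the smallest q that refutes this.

Check each prime q in order until the claim fails.
For q = 2, 3, 5, 7, 11, 13, 17, 19 the conclusion holds.
q = 23: 23 mod 17 = 6 — not in {0, 2, 3, 5, 7, 11, 13}.
Hence q = 23 is a counterexample.

q = 23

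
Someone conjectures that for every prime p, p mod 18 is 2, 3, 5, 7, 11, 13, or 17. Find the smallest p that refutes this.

p = 19

We need the least prime p for which the claim fails.
p = 2: 2 mod 18 = 2.
p = 3: 3 mod 18 = 3.
p = 5: 5 mod 18 = 5.
p = 7: 7 mod 18 = 7.
p = 11: 11 mod 18 = 11.
p = 13: 13 mod 18 = 13.
p = 17: 17 mod 18 = 17.
p = 19: 19 mod 18 = 1 — not in {2, 3, 5, 7, 11, 13, 17}.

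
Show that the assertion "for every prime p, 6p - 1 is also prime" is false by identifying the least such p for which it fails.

For p = 2, 3, 5, 7 the conclusion holds.
p = 11: 6p - 1 = 65 = 5 × 13, not prime.
So p = 11 is the smallest counterexample.

p = 11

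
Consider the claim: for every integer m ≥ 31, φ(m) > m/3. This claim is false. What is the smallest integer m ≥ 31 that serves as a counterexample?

m = 36

We need the least integer m ≥ 31 for which the claim fails.
The first 5 eligible values, up to m = 35, all satisfy the conclusion.
m = 36: φ(36) = 12 and 36/3 = 12, so φ(36) ≤ 36/3.
Hence m = 36 is a counterexample.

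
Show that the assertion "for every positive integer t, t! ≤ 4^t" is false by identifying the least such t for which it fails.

A counterexample is any positive integer t such that t! > 4^t; we check each in order.
For t = 1, 2, 3, 4, 5, 6, 7, 8 the conclusion holds.
t = 9: t! = 362880 and 4^t = 262144, so 362880 > 262144.

t = 9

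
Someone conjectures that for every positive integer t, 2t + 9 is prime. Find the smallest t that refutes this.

We need the least positive integer t for which 2t + 9 is not prime.
t = 1: 2t + 9 = 11, prime.
t = 2: 2t + 9 = 13, prime.
t = 3: 2t + 9 = 15 = 3 × 5, composite.

t = 3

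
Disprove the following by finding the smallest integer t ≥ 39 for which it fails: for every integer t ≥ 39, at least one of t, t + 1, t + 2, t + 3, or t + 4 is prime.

We need the least integer t ≥ 39 for which t, t + 1, t + 2, t + 3, t + 4 are all composite.
For t = 39, 40, 41, 42, 43, 44, 45, 46, 47 the conclusion holds.
t = 48: 48 = 2 × 24; 49 = 7 × 7; 50 = 2 × 25; 51 = 3 × 17; 52 = 2 × 26 — all composite.
Hence t = 48 is a counterexample.

t = 48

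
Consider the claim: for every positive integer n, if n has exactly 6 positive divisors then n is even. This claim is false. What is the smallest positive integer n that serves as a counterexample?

A counterexample is any positive integer n such that n has exactly 6 positive divisors but n is odd; we check each in order.
The first 6 eligible values, up to n = 44, all satisfy the conclusion.
n = 45: divisors of 45: 1, 3, 5, 9, 15, 45; 45 is odd.
Hence n = 45 is a counterexample.

n = 45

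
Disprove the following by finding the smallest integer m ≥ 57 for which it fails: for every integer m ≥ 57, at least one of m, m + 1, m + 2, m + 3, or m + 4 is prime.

m = 62

Check each integer m ≥ 57 in order until m, m + 1, m + 2, m + 3, m + 4 are all composite.
The first 5 eligible values, up to m = 61, all satisfy the conclusion.
m = 62: 62 = 2 × 31; 63 = 3 × 21; 64 = 2 × 32; 65 = 5 × 13; 66 = 2 × 33 — all composite.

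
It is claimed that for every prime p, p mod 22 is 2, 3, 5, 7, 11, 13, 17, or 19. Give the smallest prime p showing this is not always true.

p = 23

We need the least prime p for which the claim fails.
p = 2: 2 mod 22 = 2.
p = 3: 3 mod 22 = 3.
p = 5: 5 mod 22 = 5.
p = 7: 7 mod 22 = 7.
p = 11: 11 mod 22 = 11.
p = 13: 13 mod 22 = 13.
p = 17: 17 mod 22 = 17.
p = 19: 19 mod 22 = 19.
p = 23: 23 mod 22 = 1 — not in {2, 3, 5, 7, 11, 13, 17, 19}.
Thus p = 23 disproves the claim, and no smaller p works.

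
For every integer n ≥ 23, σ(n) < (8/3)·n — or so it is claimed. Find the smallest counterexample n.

Check each integer n ≥ 23 in order until the claim fails.
For n = 23, 24, 25, 26, …, 57, 58, 59 the conclusion holds.
n = 60: σ(60) = 168; 168 ≥ 160.
Hence n = 60 is a counterexample.

n = 60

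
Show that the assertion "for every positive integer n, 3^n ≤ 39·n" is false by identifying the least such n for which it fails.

A counterexample is any positive integer n such that 3^n > 39·n; we check each in order.
The first 4 eligible values, up to n = 4, all satisfy the conclusion.
n = 5: 3^n = 243 and 39·n = 195, so 243 > 195.
So n = 5 is the smallest counterexample.

n = 5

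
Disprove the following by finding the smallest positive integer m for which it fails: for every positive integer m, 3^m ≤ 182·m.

A counterexample is any positive integer m such that 3^m > 182·m; we check each in order.
The first 6 eligible values, up to m = 6, all satisfy the conclusion.
m = 7: 3^m = 2187 and 182·m = 1274, so 2187 > 1274.
Hence m = 7 is a counterexample.

m = 7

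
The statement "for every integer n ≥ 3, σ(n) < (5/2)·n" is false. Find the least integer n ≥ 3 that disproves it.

n = 24

The first 21 eligible values, up to n = 23, all satisfy the conclusion.
n = 24: σ(24) = 60; 60 ≥ 60.
Thus n = 24 disproves the claim, and no smaller n works.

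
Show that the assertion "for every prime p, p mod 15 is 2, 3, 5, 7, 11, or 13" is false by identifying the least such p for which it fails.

We need the least prime p for which the claim fails.
The first 7 eligible values, up to p = 17, all satisfy the conclusion.
p = 19: 19 mod 15 = 4 — not in {2, 3, 5, 7, 11, 13}.
Hence p = 19 is a counterexample.

p = 19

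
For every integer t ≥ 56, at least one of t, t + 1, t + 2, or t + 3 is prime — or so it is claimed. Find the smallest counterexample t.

A counterexample is any integer t ≥ 56 such that t, t + 1, t + 2, t + 3 are all composite; we check each in order.
The first 6 eligible values, up to t = 61, all satisfy the conclusion.
t = 62: 62 = 2 × 31; 63 = 3 × 21; 64 = 2 × 32; 65 = 5 × 13 — all composite.
Hence t = 62 is a counterexample.

t = 62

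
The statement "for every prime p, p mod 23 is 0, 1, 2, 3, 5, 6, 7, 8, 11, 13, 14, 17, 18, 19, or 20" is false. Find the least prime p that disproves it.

p = 61

For p = 2, 3, 5, 7, …, 47, 53, 59 the conclusion holds.
p = 61: 61 mod 23 = 15 — not in {0, 1, 2, 3, 5, 6, 7, 8, 11, 13, 14, 17, 18, 19, 20}.
So p = 61 is the smallest counterexample.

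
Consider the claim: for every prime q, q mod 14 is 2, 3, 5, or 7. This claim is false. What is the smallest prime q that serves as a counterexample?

Check each prime q in order until the claim fails.
For q = 2, 3, 5, 7 the conclusion holds.
q = 11: 11 mod 14 = 11 — not in {2, 3, 5, 7}.

q = 11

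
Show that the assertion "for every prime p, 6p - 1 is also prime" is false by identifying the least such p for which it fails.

p = 11

Check each prime p in order until 6p - 1 is not prime.
p = 2: 6p - 1 = 11, prime.
p = 3: 6p - 1 = 17, prime.
p = 5: 6p - 1 = 29, prime.
p = 7: 6p - 1 = 41, prime.
p = 11: 6p - 1 = 65 = 5 × 13, not prime.
Thus p = 11 disproves the claim, and no smaller p works.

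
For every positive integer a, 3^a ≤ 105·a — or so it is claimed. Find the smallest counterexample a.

A counterexample is any positive integer a such that 3^a > 105·a; we check each in order.
The first 5 eligible values, up to a = 5, all satisfy the conclusion.
a = 6: 3^a = 729 and 105·a = 630, so 729 > 630.
So a = 6 is the smallest counterexample.

a = 6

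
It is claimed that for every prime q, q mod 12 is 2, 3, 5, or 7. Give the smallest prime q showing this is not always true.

For q = 2, 3, 5, 7 the conclusion holds.
q = 11: 11 mod 12 = 11 — not in {2, 3, 5, 7}.

q = 11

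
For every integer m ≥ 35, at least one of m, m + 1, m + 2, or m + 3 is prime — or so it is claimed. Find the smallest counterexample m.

We need the least integer m ≥ 35 for which m, m + 1, m + 2, m + 3 are all composite.
The first 13 eligible values, up to m = 47, all satisfy the conclusion.
m = 48: 48 = 2 × 24; 49 = 7 × 7; 50 = 2 × 25; 51 = 3 × 17 — all composite.

m = 48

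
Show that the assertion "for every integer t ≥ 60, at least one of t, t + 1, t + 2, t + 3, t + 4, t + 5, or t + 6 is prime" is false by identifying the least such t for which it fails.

t = 90

For t = 60, 61, 62, 63, …, 87, 88, 89 the conclusion holds.
t = 90: 90 = 2 × 45; 91 = 7 × 13; 92 = 2 × 46; 93 = 3 × 31; 94 = 2 × 47; 95 = 5 × 19; 96 = 2 × 48 — all composite.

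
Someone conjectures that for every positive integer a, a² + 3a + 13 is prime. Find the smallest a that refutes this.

A counterexample is any positive integer a such that a² + 3a + 13 is not prime; we check each in order.
The first 8 eligible values, up to a = 8, all satisfy the conclusion.
a = 9: a² + 3a + 13 = 121 = 11 × 11, composite.
Thus a = 9 disproves the claim, and no smaller a works.

a = 9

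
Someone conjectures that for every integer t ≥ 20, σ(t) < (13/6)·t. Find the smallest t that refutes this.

A counterexample is any integer t ≥ 20 such that the claim fails; we check each in order.
For t = 20, 21, 22, 23 the conclusion holds.
t = 24: σ(24) = 60; 60 ≥ 52.
Thus t = 24 disproves the claim, and no smaller t works.

t = 24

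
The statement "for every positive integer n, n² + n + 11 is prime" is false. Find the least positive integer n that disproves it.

We need the least positive integer n for which n² + n + 11 is not prime.
The first 9 eligible values, up to n = 9, all satisfy the conclusion.
n = 10: n² + n + 11 = 121 = 11 × 11, composite.

n = 10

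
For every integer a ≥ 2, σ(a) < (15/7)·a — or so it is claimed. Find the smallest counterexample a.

a = 12

For a = 2, 3, 4, 5, 6, 7, 8, 9, 10, 11 the conclusion holds.
a = 12: σ(12) = 28; 28 ≥ 180/7.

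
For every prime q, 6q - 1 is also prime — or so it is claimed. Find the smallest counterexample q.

For q = 2, 3, 5, 7 the conclusion holds.
q = 11: 6q - 1 = 65 = 5 × 13, not prime.
So q = 11 is the smallest counterexample.

q = 11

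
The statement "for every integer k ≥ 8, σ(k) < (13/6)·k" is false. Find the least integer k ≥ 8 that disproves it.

Check each integer k ≥ 8 in order until the claim fails.
For k = 8, 9, 10, 11 the conclusion holds.
k = 12: σ(12) = 28; 28 ≥ 26.

k = 12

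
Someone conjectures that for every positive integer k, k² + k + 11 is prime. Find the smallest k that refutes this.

The first 9 eligible values, up to k = 9, all satisfy the conclusion.
k = 10: k² + k + 11 = 121 = 11 × 11, composite.

k = 10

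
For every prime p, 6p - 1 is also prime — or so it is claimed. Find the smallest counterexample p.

The first 4 eligible values, up to p = 7, all satisfy the conclusion.
p = 11: 6p - 1 = 65 = 5 × 13, not prime.

p = 11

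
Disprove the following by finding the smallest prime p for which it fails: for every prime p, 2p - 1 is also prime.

A counterexample is any prime p such that 2p - 1 is not prime; we check each in order.
p = 2: 2p - 1 = 3, prime.
p = 3: 2p - 1 = 5, prime.
p = 5: 2p - 1 = 9 = 3 × 3, not prime.
So p = 5 is the smallest counterexample.

p = 5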